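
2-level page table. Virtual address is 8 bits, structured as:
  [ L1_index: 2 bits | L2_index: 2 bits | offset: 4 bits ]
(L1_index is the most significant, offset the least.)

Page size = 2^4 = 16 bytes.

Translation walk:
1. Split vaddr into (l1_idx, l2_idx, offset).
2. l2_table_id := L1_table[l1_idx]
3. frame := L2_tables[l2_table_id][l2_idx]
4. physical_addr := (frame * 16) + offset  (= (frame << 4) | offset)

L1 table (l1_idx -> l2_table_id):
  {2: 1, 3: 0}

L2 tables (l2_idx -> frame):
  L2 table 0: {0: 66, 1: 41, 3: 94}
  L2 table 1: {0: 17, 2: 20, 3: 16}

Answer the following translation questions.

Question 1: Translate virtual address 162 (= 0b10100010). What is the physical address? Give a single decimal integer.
vaddr = 162 = 0b10100010
Split: l1_idx=2, l2_idx=2, offset=2
L1[2] = 1
L2[1][2] = 20
paddr = 20 * 16 + 2 = 322

Answer: 322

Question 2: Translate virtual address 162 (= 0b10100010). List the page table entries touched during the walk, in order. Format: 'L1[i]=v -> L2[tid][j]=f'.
Answer: L1[2]=1 -> L2[1][2]=20

Derivation:
vaddr = 162 = 0b10100010
Split: l1_idx=2, l2_idx=2, offset=2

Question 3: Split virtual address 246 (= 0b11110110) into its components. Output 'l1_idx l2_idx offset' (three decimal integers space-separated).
Answer: 3 3 6

Derivation:
vaddr = 246 = 0b11110110
  top 2 bits -> l1_idx = 3
  next 2 bits -> l2_idx = 3
  bottom 4 bits -> offset = 6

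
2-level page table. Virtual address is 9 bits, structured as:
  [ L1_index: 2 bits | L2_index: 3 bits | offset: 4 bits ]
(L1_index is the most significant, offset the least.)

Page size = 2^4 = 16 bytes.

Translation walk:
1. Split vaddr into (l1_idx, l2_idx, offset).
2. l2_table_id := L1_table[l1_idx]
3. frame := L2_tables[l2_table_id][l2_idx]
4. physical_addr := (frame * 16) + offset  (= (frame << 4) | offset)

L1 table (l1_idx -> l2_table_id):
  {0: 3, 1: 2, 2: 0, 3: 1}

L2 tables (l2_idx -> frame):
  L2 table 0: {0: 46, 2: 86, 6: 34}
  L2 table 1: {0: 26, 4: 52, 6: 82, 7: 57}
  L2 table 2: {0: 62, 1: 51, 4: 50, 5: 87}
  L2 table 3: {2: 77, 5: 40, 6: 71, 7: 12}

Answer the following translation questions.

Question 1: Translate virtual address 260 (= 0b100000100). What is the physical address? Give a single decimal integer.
Answer: 740

Derivation:
vaddr = 260 = 0b100000100
Split: l1_idx=2, l2_idx=0, offset=4
L1[2] = 0
L2[0][0] = 46
paddr = 46 * 16 + 4 = 740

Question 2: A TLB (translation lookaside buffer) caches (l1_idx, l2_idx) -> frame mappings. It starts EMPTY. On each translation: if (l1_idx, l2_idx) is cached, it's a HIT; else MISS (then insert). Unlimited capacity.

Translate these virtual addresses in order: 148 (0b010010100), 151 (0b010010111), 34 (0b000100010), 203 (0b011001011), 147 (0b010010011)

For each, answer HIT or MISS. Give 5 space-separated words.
vaddr=148: (1,1) not in TLB -> MISS, insert
vaddr=151: (1,1) in TLB -> HIT
vaddr=34: (0,2) not in TLB -> MISS, insert
vaddr=203: (1,4) not in TLB -> MISS, insert
vaddr=147: (1,1) in TLB -> HIT

Answer: MISS HIT MISS MISS HIT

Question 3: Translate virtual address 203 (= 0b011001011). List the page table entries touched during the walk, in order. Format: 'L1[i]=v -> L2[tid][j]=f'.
vaddr = 203 = 0b011001011
Split: l1_idx=1, l2_idx=4, offset=11

Answer: L1[1]=2 -> L2[2][4]=50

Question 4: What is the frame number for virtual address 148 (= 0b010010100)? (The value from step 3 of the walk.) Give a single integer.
Answer: 51

Derivation:
vaddr = 148: l1_idx=1, l2_idx=1
L1[1] = 2; L2[2][1] = 51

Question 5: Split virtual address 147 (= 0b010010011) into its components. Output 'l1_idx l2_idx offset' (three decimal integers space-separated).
Answer: 1 1 3

Derivation:
vaddr = 147 = 0b010010011
  top 2 bits -> l1_idx = 1
  next 3 bits -> l2_idx = 1
  bottom 4 bits -> offset = 3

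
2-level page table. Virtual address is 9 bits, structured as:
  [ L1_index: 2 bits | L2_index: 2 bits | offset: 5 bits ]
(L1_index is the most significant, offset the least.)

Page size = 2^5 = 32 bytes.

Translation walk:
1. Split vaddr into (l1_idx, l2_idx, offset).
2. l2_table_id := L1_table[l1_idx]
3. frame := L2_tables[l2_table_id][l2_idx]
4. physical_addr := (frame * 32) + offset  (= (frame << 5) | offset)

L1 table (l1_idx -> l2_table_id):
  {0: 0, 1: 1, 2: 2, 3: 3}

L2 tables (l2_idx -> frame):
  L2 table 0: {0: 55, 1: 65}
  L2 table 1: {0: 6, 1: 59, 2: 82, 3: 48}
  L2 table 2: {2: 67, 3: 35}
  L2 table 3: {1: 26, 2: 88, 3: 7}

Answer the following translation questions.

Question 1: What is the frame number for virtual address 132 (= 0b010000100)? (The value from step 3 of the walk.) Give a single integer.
vaddr = 132: l1_idx=1, l2_idx=0
L1[1] = 1; L2[1][0] = 6

Answer: 6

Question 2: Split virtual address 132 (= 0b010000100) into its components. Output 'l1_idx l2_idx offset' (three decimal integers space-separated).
Answer: 1 0 4

Derivation:
vaddr = 132 = 0b010000100
  top 2 bits -> l1_idx = 1
  next 2 bits -> l2_idx = 0
  bottom 5 bits -> offset = 4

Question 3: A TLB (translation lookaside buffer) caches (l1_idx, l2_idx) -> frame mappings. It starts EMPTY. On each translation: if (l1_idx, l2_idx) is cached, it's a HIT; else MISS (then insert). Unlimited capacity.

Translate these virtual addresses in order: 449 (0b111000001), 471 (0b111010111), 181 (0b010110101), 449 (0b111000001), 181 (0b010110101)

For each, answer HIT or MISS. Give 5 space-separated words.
vaddr=449: (3,2) not in TLB -> MISS, insert
vaddr=471: (3,2) in TLB -> HIT
vaddr=181: (1,1) not in TLB -> MISS, insert
vaddr=449: (3,2) in TLB -> HIT
vaddr=181: (1,1) in TLB -> HIT

Answer: MISS HIT MISS HIT HIT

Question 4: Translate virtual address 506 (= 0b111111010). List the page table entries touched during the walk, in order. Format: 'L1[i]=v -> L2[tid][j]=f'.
Answer: L1[3]=3 -> L2[3][3]=7

Derivation:
vaddr = 506 = 0b111111010
Split: l1_idx=3, l2_idx=3, offset=26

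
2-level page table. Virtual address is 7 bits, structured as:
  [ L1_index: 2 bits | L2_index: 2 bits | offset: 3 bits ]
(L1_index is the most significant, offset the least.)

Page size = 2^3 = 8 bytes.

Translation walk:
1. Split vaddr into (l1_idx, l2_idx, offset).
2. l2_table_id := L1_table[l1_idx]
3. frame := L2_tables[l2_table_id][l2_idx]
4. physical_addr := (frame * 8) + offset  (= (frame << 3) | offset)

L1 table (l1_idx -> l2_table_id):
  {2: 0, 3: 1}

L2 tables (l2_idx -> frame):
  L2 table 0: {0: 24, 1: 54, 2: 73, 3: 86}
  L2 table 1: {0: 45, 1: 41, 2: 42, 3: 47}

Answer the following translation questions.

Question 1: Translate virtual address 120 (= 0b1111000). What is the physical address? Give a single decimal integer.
vaddr = 120 = 0b1111000
Split: l1_idx=3, l2_idx=3, offset=0
L1[3] = 1
L2[1][3] = 47
paddr = 47 * 8 + 0 = 376

Answer: 376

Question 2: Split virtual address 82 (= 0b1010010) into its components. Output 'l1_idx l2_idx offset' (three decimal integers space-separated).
Answer: 2 2 2

Derivation:
vaddr = 82 = 0b1010010
  top 2 bits -> l1_idx = 2
  next 2 bits -> l2_idx = 2
  bottom 3 bits -> offset = 2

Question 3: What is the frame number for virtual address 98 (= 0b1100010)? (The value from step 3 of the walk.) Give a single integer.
Answer: 45

Derivation:
vaddr = 98: l1_idx=3, l2_idx=0
L1[3] = 1; L2[1][0] = 45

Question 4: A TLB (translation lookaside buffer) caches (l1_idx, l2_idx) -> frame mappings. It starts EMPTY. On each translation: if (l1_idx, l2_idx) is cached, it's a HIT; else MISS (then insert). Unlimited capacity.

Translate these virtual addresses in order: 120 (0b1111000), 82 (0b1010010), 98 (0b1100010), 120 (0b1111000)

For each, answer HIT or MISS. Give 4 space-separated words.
vaddr=120: (3,3) not in TLB -> MISS, insert
vaddr=82: (2,2) not in TLB -> MISS, insert
vaddr=98: (3,0) not in TLB -> MISS, insert
vaddr=120: (3,3) in TLB -> HIT

Answer: MISS MISS MISS HIT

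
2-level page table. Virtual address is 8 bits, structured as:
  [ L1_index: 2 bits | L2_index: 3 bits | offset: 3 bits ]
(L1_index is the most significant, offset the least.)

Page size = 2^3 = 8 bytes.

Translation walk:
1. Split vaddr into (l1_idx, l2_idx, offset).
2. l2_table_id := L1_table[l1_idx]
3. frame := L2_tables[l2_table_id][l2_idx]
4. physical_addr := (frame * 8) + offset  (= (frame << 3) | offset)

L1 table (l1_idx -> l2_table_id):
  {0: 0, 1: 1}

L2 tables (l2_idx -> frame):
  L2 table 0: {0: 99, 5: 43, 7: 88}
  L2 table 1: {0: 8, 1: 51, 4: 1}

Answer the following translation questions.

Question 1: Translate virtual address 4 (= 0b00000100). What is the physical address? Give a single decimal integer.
Answer: 796

Derivation:
vaddr = 4 = 0b00000100
Split: l1_idx=0, l2_idx=0, offset=4
L1[0] = 0
L2[0][0] = 99
paddr = 99 * 8 + 4 = 796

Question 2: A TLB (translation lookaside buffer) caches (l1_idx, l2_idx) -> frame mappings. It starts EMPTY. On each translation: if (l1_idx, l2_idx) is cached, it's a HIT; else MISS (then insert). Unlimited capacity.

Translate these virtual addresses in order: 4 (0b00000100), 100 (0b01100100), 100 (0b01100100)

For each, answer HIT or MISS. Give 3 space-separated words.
Answer: MISS MISS HIT

Derivation:
vaddr=4: (0,0) not in TLB -> MISS, insert
vaddr=100: (1,4) not in TLB -> MISS, insert
vaddr=100: (1,4) in TLB -> HIT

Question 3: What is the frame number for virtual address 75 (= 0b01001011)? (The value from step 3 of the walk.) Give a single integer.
vaddr = 75: l1_idx=1, l2_idx=1
L1[1] = 1; L2[1][1] = 51

Answer: 51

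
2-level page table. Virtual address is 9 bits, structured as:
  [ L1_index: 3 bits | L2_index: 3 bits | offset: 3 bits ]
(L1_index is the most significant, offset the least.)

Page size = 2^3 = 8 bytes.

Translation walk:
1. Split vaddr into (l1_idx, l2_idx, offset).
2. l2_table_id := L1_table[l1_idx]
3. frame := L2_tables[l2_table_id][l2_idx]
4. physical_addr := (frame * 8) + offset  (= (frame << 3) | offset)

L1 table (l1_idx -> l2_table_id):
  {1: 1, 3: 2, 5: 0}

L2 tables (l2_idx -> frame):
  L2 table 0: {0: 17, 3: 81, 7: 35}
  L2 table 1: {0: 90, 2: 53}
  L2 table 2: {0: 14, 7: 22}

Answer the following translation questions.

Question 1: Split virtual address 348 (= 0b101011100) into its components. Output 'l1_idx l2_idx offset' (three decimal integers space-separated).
Answer: 5 3 4

Derivation:
vaddr = 348 = 0b101011100
  top 3 bits -> l1_idx = 5
  next 3 bits -> l2_idx = 3
  bottom 3 bits -> offset = 4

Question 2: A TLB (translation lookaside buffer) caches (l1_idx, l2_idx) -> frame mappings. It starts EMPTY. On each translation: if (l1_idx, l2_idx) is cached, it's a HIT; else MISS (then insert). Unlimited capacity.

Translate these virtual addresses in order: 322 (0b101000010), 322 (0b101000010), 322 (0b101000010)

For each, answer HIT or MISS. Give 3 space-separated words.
Answer: MISS HIT HIT

Derivation:
vaddr=322: (5,0) not in TLB -> MISS, insert
vaddr=322: (5,0) in TLB -> HIT
vaddr=322: (5,0) in TLB -> HIT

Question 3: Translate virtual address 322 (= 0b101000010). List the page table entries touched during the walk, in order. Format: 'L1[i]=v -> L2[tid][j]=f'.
Answer: L1[5]=0 -> L2[0][0]=17

Derivation:
vaddr = 322 = 0b101000010
Split: l1_idx=5, l2_idx=0, offset=2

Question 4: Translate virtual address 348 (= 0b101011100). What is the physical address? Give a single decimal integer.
vaddr = 348 = 0b101011100
Split: l1_idx=5, l2_idx=3, offset=4
L1[5] = 0
L2[0][3] = 81
paddr = 81 * 8 + 4 = 652

Answer: 652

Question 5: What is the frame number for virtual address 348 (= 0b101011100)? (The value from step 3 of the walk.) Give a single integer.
vaddr = 348: l1_idx=5, l2_idx=3
L1[5] = 0; L2[0][3] = 81

Answer: 81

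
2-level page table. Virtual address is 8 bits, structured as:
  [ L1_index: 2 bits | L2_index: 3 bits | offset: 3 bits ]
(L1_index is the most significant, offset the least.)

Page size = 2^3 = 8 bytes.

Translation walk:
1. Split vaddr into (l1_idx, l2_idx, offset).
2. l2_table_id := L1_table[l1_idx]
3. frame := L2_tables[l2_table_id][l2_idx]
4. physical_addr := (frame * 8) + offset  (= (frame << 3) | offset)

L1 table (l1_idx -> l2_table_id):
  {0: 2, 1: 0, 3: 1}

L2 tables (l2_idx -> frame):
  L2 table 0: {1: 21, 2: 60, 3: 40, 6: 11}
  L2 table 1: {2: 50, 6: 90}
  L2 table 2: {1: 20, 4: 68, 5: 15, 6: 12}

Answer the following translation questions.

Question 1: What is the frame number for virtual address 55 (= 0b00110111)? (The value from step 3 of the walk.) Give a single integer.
vaddr = 55: l1_idx=0, l2_idx=6
L1[0] = 2; L2[2][6] = 12

Answer: 12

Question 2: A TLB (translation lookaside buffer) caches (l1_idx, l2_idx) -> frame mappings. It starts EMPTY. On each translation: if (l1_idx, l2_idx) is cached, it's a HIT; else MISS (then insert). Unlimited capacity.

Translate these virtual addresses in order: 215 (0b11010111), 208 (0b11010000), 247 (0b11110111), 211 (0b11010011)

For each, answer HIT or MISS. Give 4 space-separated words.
Answer: MISS HIT MISS HIT

Derivation:
vaddr=215: (3,2) not in TLB -> MISS, insert
vaddr=208: (3,2) in TLB -> HIT
vaddr=247: (3,6) not in TLB -> MISS, insert
vaddr=211: (3,2) in TLB -> HIT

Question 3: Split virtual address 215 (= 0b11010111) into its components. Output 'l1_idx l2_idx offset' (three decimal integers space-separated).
vaddr = 215 = 0b11010111
  top 2 bits -> l1_idx = 3
  next 3 bits -> l2_idx = 2
  bottom 3 bits -> offset = 7

Answer: 3 2 7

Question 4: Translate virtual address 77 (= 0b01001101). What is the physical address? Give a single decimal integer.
vaddr = 77 = 0b01001101
Split: l1_idx=1, l2_idx=1, offset=5
L1[1] = 0
L2[0][1] = 21
paddr = 21 * 8 + 5 = 173

Answer: 173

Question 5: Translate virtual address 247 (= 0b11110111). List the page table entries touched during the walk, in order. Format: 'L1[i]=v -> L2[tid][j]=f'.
Answer: L1[3]=1 -> L2[1][6]=90

Derivation:
vaddr = 247 = 0b11110111
Split: l1_idx=3, l2_idx=6, offset=7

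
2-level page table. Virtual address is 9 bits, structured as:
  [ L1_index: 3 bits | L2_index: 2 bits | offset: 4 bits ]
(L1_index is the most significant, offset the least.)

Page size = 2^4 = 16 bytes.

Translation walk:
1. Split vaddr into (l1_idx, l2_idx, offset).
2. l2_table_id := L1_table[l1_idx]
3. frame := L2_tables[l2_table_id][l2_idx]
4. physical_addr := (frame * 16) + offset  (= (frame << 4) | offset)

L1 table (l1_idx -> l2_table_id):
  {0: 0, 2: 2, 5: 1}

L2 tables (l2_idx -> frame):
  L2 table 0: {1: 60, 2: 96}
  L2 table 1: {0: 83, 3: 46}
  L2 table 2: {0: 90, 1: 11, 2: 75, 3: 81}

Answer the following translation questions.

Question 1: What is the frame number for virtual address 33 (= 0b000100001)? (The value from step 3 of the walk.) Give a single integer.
vaddr = 33: l1_idx=0, l2_idx=2
L1[0] = 0; L2[0][2] = 96

Answer: 96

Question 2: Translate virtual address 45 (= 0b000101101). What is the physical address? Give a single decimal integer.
Answer: 1549

Derivation:
vaddr = 45 = 0b000101101
Split: l1_idx=0, l2_idx=2, offset=13
L1[0] = 0
L2[0][2] = 96
paddr = 96 * 16 + 13 = 1549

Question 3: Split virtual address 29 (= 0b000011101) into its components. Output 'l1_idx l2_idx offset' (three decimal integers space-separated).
Answer: 0 1 13

Derivation:
vaddr = 29 = 0b000011101
  top 3 bits -> l1_idx = 0
  next 2 bits -> l2_idx = 1
  bottom 4 bits -> offset = 13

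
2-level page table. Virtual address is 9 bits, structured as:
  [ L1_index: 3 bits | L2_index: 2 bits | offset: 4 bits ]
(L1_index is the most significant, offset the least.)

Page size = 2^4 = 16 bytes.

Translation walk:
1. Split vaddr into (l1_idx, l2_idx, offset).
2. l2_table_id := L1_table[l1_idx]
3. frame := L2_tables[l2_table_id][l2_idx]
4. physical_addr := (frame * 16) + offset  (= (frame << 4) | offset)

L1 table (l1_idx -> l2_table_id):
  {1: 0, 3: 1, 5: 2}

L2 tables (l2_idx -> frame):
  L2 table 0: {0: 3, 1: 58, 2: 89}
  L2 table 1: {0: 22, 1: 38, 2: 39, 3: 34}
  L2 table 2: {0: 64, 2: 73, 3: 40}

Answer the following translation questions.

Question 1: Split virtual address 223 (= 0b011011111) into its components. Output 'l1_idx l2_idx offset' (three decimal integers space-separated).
vaddr = 223 = 0b011011111
  top 3 bits -> l1_idx = 3
  next 2 bits -> l2_idx = 1
  bottom 4 bits -> offset = 15

Answer: 3 1 15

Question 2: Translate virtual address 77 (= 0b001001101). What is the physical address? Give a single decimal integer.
vaddr = 77 = 0b001001101
Split: l1_idx=1, l2_idx=0, offset=13
L1[1] = 0
L2[0][0] = 3
paddr = 3 * 16 + 13 = 61

Answer: 61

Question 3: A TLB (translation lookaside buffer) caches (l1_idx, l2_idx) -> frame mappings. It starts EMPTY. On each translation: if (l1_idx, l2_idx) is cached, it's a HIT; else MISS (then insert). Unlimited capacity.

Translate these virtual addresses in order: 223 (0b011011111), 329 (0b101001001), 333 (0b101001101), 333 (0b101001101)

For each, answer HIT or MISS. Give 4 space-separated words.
Answer: MISS MISS HIT HIT

Derivation:
vaddr=223: (3,1) not in TLB -> MISS, insert
vaddr=329: (5,0) not in TLB -> MISS, insert
vaddr=333: (5,0) in TLB -> HIT
vaddr=333: (5,0) in TLB -> HIT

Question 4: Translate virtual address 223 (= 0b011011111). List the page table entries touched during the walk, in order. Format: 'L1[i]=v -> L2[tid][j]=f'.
Answer: L1[3]=1 -> L2[1][1]=38

Derivation:
vaddr = 223 = 0b011011111
Split: l1_idx=3, l2_idx=1, offset=15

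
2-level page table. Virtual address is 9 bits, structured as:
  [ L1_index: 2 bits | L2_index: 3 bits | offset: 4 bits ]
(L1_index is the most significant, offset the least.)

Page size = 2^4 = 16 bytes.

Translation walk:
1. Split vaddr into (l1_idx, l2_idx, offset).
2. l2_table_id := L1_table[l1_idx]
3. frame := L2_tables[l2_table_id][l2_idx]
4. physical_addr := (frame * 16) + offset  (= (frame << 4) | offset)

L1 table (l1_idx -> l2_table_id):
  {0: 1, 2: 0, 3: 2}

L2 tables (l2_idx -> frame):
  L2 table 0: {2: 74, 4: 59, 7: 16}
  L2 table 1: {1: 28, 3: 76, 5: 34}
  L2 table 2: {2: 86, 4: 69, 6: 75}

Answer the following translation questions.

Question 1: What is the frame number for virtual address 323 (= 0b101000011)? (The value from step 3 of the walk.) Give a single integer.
Answer: 59

Derivation:
vaddr = 323: l1_idx=2, l2_idx=4
L1[2] = 0; L2[0][4] = 59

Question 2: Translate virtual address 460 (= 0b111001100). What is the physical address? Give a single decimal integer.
vaddr = 460 = 0b111001100
Split: l1_idx=3, l2_idx=4, offset=12
L1[3] = 2
L2[2][4] = 69
paddr = 69 * 16 + 12 = 1116

Answer: 1116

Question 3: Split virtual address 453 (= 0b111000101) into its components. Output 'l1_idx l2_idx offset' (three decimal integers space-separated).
Answer: 3 4 5

Derivation:
vaddr = 453 = 0b111000101
  top 2 bits -> l1_idx = 3
  next 3 bits -> l2_idx = 4
  bottom 4 bits -> offset = 5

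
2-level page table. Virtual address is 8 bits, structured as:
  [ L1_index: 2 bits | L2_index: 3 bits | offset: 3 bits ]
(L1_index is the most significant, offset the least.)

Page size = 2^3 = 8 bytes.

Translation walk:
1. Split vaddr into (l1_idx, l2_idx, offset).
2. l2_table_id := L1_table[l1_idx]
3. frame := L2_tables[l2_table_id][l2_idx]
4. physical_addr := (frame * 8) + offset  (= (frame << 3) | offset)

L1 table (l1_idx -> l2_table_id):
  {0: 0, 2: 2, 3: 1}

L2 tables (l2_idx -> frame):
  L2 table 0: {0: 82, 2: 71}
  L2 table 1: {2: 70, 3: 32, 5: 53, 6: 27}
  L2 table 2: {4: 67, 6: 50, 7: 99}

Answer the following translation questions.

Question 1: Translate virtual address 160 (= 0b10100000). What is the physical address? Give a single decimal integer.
vaddr = 160 = 0b10100000
Split: l1_idx=2, l2_idx=4, offset=0
L1[2] = 2
L2[2][4] = 67
paddr = 67 * 8 + 0 = 536

Answer: 536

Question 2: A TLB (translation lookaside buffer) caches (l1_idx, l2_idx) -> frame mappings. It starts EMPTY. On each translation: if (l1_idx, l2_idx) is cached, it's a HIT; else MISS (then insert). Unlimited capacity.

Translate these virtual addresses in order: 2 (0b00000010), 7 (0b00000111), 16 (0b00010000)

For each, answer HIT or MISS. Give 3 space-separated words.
Answer: MISS HIT MISS

Derivation:
vaddr=2: (0,0) not in TLB -> MISS, insert
vaddr=7: (0,0) in TLB -> HIT
vaddr=16: (0,2) not in TLB -> MISS, insert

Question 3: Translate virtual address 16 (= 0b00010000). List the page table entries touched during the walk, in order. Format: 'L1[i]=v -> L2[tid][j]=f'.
Answer: L1[0]=0 -> L2[0][2]=71

Derivation:
vaddr = 16 = 0b00010000
Split: l1_idx=0, l2_idx=2, offset=0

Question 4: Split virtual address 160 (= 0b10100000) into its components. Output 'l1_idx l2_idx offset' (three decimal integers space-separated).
Answer: 2 4 0

Derivation:
vaddr = 160 = 0b10100000
  top 2 bits -> l1_idx = 2
  next 3 bits -> l2_idx = 4
  bottom 3 bits -> offset = 0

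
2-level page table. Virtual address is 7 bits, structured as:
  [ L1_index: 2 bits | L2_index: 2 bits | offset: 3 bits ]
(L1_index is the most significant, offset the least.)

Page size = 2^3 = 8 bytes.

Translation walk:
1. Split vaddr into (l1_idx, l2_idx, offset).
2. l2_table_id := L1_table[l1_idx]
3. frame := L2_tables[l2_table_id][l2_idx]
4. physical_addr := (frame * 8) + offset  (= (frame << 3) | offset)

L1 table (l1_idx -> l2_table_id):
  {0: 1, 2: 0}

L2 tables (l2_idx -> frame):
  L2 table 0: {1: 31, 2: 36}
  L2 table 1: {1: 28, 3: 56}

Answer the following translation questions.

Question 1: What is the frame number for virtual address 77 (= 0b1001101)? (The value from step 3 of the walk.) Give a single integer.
Answer: 31

Derivation:
vaddr = 77: l1_idx=2, l2_idx=1
L1[2] = 0; L2[0][1] = 31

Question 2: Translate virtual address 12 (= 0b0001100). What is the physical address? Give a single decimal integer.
vaddr = 12 = 0b0001100
Split: l1_idx=0, l2_idx=1, offset=4
L1[0] = 1
L2[1][1] = 28
paddr = 28 * 8 + 4 = 228

Answer: 228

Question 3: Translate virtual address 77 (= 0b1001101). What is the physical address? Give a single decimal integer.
vaddr = 77 = 0b1001101
Split: l1_idx=2, l2_idx=1, offset=5
L1[2] = 0
L2[0][1] = 31
paddr = 31 * 8 + 5 = 253

Answer: 253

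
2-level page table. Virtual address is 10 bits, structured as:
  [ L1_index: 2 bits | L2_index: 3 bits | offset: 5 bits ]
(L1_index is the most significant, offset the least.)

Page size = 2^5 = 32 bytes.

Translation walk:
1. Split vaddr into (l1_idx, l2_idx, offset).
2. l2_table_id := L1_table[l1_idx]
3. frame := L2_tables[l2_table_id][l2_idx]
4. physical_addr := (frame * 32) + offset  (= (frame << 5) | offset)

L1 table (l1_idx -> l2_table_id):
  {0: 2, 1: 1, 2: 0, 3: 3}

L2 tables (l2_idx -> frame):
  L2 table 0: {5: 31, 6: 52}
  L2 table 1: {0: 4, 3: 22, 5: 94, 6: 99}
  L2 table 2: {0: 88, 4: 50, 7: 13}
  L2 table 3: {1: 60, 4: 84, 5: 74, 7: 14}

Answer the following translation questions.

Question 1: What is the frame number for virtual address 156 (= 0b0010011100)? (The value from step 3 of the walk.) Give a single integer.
Answer: 50

Derivation:
vaddr = 156: l1_idx=0, l2_idx=4
L1[0] = 2; L2[2][4] = 50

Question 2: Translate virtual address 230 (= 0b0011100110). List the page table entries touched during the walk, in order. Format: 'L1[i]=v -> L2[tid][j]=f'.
Answer: L1[0]=2 -> L2[2][7]=13

Derivation:
vaddr = 230 = 0b0011100110
Split: l1_idx=0, l2_idx=7, offset=6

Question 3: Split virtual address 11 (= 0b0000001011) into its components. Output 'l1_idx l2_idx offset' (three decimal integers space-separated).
Answer: 0 0 11

Derivation:
vaddr = 11 = 0b0000001011
  top 2 bits -> l1_idx = 0
  next 3 bits -> l2_idx = 0
  bottom 5 bits -> offset = 11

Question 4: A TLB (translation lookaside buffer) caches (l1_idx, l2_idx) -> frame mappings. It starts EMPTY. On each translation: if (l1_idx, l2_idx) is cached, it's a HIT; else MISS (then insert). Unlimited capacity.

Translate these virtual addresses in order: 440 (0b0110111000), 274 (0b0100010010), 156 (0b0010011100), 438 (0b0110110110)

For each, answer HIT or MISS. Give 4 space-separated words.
vaddr=440: (1,5) not in TLB -> MISS, insert
vaddr=274: (1,0) not in TLB -> MISS, insert
vaddr=156: (0,4) not in TLB -> MISS, insert
vaddr=438: (1,5) in TLB -> HIT

Answer: MISS MISS MISS HIT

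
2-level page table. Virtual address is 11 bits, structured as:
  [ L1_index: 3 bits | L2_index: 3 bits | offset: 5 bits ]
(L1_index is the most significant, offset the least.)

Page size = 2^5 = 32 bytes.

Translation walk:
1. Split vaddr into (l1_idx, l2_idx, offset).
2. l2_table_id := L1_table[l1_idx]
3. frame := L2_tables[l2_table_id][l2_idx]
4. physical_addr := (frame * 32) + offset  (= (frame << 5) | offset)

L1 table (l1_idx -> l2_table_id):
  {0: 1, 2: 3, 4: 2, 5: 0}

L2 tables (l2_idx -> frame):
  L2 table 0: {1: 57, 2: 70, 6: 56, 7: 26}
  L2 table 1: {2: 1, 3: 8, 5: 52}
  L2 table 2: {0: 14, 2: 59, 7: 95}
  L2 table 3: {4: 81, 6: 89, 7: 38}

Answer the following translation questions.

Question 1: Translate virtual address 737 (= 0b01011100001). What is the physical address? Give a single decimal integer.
Answer: 1217

Derivation:
vaddr = 737 = 0b01011100001
Split: l1_idx=2, l2_idx=7, offset=1
L1[2] = 3
L2[3][7] = 38
paddr = 38 * 32 + 1 = 1217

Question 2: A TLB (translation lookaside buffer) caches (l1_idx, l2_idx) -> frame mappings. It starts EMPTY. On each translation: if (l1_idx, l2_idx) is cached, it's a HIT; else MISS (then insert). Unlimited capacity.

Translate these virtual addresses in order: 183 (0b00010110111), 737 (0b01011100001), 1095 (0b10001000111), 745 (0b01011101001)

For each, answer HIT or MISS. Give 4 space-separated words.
vaddr=183: (0,5) not in TLB -> MISS, insert
vaddr=737: (2,7) not in TLB -> MISS, insert
vaddr=1095: (4,2) not in TLB -> MISS, insert
vaddr=745: (2,7) in TLB -> HIT

Answer: MISS MISS MISS HIT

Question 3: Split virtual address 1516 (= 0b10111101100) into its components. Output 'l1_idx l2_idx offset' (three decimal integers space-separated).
Answer: 5 7 12

Derivation:
vaddr = 1516 = 0b10111101100
  top 3 bits -> l1_idx = 5
  next 3 bits -> l2_idx = 7
  bottom 5 bits -> offset = 12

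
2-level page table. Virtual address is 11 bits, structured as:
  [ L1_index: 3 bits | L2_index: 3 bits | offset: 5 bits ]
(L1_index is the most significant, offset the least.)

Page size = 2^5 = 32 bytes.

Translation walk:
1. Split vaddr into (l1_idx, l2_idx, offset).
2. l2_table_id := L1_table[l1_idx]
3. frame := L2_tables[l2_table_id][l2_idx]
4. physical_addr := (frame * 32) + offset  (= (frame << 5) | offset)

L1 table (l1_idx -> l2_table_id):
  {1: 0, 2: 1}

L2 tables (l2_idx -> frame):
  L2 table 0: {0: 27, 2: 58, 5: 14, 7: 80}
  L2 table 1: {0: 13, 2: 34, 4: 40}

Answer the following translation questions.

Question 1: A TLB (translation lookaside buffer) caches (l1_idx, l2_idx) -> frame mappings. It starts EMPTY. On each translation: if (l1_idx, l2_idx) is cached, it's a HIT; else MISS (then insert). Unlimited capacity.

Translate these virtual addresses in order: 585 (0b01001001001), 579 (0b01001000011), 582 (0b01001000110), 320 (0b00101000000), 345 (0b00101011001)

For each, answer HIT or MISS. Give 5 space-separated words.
vaddr=585: (2,2) not in TLB -> MISS, insert
vaddr=579: (2,2) in TLB -> HIT
vaddr=582: (2,2) in TLB -> HIT
vaddr=320: (1,2) not in TLB -> MISS, insert
vaddr=345: (1,2) in TLB -> HIT

Answer: MISS HIT HIT MISS HIT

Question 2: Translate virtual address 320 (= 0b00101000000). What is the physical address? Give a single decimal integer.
Answer: 1856

Derivation:
vaddr = 320 = 0b00101000000
Split: l1_idx=1, l2_idx=2, offset=0
L1[1] = 0
L2[0][2] = 58
paddr = 58 * 32 + 0 = 1856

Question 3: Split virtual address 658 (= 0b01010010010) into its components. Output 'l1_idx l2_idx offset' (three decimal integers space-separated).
Answer: 2 4 18

Derivation:
vaddr = 658 = 0b01010010010
  top 3 bits -> l1_idx = 2
  next 3 bits -> l2_idx = 4
  bottom 5 bits -> offset = 18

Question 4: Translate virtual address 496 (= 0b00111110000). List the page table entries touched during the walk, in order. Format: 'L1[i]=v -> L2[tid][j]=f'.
vaddr = 496 = 0b00111110000
Split: l1_idx=1, l2_idx=7, offset=16

Answer: L1[1]=0 -> L2[0][7]=80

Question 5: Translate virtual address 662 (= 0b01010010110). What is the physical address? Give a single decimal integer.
Answer: 1302

Derivation:
vaddr = 662 = 0b01010010110
Split: l1_idx=2, l2_idx=4, offset=22
L1[2] = 1
L2[1][4] = 40
paddr = 40 * 32 + 22 = 1302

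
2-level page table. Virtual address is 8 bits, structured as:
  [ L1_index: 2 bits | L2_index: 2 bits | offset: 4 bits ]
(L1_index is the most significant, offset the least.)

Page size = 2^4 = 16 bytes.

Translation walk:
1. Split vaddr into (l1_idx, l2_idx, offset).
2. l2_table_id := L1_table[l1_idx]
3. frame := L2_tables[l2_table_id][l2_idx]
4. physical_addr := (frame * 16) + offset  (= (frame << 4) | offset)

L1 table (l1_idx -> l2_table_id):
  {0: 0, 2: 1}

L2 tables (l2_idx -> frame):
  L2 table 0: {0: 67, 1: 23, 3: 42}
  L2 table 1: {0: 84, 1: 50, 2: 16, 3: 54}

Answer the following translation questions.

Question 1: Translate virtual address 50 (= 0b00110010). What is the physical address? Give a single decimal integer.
vaddr = 50 = 0b00110010
Split: l1_idx=0, l2_idx=3, offset=2
L1[0] = 0
L2[0][3] = 42
paddr = 42 * 16 + 2 = 674

Answer: 674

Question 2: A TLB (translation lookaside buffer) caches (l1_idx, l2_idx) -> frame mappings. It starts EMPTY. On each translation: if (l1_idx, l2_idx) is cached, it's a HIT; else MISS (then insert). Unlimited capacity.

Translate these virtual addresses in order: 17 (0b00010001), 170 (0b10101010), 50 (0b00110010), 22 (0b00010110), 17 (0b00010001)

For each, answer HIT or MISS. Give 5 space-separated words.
Answer: MISS MISS MISS HIT HIT

Derivation:
vaddr=17: (0,1) not in TLB -> MISS, insert
vaddr=170: (2,2) not in TLB -> MISS, insert
vaddr=50: (0,3) not in TLB -> MISS, insert
vaddr=22: (0,1) in TLB -> HIT
vaddr=17: (0,1) in TLB -> HIT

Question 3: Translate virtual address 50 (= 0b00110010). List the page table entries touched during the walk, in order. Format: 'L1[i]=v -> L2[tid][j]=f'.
Answer: L1[0]=0 -> L2[0][3]=42

Derivation:
vaddr = 50 = 0b00110010
Split: l1_idx=0, l2_idx=3, offset=2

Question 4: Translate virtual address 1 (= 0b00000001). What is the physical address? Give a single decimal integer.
Answer: 1073

Derivation:
vaddr = 1 = 0b00000001
Split: l1_idx=0, l2_idx=0, offset=1
L1[0] = 0
L2[0][0] = 67
paddr = 67 * 16 + 1 = 1073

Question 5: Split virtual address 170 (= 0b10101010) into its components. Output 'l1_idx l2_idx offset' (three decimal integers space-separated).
vaddr = 170 = 0b10101010
  top 2 bits -> l1_idx = 2
  next 2 bits -> l2_idx = 2
  bottom 4 bits -> offset = 10

Answer: 2 2 10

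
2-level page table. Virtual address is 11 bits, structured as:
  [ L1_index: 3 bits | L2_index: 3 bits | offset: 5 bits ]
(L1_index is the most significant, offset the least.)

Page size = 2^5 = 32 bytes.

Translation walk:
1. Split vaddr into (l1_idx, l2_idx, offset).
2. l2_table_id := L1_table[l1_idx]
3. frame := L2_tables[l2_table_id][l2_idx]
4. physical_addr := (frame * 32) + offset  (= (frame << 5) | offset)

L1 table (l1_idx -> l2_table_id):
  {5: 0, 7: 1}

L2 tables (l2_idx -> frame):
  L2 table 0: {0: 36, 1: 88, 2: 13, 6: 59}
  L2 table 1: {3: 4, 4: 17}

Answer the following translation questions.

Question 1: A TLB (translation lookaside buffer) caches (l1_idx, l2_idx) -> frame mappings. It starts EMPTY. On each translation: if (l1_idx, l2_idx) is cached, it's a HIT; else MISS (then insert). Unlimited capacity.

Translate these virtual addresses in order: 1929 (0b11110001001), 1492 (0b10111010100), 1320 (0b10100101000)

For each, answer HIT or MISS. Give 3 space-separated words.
vaddr=1929: (7,4) not in TLB -> MISS, insert
vaddr=1492: (5,6) not in TLB -> MISS, insert
vaddr=1320: (5,1) not in TLB -> MISS, insert

Answer: MISS MISS MISS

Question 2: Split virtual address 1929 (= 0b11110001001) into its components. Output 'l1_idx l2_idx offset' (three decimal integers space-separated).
vaddr = 1929 = 0b11110001001
  top 3 bits -> l1_idx = 7
  next 3 bits -> l2_idx = 4
  bottom 5 bits -> offset = 9

Answer: 7 4 9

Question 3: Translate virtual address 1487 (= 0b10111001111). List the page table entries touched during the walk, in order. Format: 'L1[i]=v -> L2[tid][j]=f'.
Answer: L1[5]=0 -> L2[0][6]=59

Derivation:
vaddr = 1487 = 0b10111001111
Split: l1_idx=5, l2_idx=6, offset=15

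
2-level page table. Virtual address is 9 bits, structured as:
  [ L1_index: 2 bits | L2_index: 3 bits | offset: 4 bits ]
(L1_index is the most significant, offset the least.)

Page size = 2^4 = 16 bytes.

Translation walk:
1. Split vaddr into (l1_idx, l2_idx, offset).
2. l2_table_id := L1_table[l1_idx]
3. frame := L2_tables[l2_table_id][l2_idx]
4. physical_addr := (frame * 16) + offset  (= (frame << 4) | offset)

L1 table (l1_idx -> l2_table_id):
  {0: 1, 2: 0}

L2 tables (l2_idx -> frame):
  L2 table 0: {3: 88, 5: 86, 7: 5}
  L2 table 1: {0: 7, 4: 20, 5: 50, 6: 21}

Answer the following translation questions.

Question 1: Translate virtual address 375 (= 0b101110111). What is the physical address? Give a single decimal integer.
Answer: 87

Derivation:
vaddr = 375 = 0b101110111
Split: l1_idx=2, l2_idx=7, offset=7
L1[2] = 0
L2[0][7] = 5
paddr = 5 * 16 + 7 = 87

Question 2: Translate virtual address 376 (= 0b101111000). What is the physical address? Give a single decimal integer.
Answer: 88

Derivation:
vaddr = 376 = 0b101111000
Split: l1_idx=2, l2_idx=7, offset=8
L1[2] = 0
L2[0][7] = 5
paddr = 5 * 16 + 8 = 88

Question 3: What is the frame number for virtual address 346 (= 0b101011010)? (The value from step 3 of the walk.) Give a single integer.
vaddr = 346: l1_idx=2, l2_idx=5
L1[2] = 0; L2[0][5] = 86

Answer: 86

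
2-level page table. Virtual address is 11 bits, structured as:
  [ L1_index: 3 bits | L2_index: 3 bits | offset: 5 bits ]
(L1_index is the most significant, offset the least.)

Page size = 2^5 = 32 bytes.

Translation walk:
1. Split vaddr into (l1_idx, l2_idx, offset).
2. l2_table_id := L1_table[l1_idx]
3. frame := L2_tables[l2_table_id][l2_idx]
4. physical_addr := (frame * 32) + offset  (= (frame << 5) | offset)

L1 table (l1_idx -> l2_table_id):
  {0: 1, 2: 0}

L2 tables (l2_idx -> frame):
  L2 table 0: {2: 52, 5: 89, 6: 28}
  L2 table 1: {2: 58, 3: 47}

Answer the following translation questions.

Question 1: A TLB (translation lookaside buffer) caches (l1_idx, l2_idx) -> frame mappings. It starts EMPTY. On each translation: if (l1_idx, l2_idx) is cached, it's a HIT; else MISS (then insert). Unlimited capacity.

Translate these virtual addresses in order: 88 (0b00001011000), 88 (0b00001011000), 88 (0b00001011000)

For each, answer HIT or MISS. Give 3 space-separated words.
Answer: MISS HIT HIT

Derivation:
vaddr=88: (0,2) not in TLB -> MISS, insert
vaddr=88: (0,2) in TLB -> HIT
vaddr=88: (0,2) in TLB -> HIT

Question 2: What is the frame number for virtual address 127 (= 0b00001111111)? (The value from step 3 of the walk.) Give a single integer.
vaddr = 127: l1_idx=0, l2_idx=3
L1[0] = 1; L2[1][3] = 47

Answer: 47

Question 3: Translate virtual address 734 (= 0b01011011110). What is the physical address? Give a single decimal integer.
Answer: 926

Derivation:
vaddr = 734 = 0b01011011110
Split: l1_idx=2, l2_idx=6, offset=30
L1[2] = 0
L2[0][6] = 28
paddr = 28 * 32 + 30 = 926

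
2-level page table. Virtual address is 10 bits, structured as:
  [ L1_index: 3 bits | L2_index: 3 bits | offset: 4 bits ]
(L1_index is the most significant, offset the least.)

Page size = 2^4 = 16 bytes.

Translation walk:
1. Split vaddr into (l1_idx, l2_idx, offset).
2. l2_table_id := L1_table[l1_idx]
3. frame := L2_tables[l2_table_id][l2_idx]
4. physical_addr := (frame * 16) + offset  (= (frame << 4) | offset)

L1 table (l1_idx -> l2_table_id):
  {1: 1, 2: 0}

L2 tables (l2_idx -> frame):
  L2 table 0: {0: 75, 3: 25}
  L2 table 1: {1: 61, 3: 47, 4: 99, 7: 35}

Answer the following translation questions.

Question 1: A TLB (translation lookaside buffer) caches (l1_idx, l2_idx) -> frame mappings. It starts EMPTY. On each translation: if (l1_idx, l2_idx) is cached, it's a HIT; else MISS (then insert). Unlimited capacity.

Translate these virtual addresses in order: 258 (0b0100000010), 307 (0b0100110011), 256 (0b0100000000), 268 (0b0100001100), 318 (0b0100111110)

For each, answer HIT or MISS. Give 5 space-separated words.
Answer: MISS MISS HIT HIT HIT

Derivation:
vaddr=258: (2,0) not in TLB -> MISS, insert
vaddr=307: (2,3) not in TLB -> MISS, insert
vaddr=256: (2,0) in TLB -> HIT
vaddr=268: (2,0) in TLB -> HIT
vaddr=318: (2,3) in TLB -> HIT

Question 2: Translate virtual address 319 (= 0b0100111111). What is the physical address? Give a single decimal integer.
Answer: 415

Derivation:
vaddr = 319 = 0b0100111111
Split: l1_idx=2, l2_idx=3, offset=15
L1[2] = 0
L2[0][3] = 25
paddr = 25 * 16 + 15 = 415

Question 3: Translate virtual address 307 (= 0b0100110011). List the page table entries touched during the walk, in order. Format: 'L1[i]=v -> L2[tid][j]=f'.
vaddr = 307 = 0b0100110011
Split: l1_idx=2, l2_idx=3, offset=3

Answer: L1[2]=0 -> L2[0][3]=25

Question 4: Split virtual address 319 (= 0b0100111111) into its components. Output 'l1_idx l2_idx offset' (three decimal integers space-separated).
vaddr = 319 = 0b0100111111
  top 3 bits -> l1_idx = 2
  next 3 bits -> l2_idx = 3
  bottom 4 bits -> offset = 15

Answer: 2 3 15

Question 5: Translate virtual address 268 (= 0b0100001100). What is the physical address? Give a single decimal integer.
Answer: 1212

Derivation:
vaddr = 268 = 0b0100001100
Split: l1_idx=2, l2_idx=0, offset=12
L1[2] = 0
L2[0][0] = 75
paddr = 75 * 16 + 12 = 1212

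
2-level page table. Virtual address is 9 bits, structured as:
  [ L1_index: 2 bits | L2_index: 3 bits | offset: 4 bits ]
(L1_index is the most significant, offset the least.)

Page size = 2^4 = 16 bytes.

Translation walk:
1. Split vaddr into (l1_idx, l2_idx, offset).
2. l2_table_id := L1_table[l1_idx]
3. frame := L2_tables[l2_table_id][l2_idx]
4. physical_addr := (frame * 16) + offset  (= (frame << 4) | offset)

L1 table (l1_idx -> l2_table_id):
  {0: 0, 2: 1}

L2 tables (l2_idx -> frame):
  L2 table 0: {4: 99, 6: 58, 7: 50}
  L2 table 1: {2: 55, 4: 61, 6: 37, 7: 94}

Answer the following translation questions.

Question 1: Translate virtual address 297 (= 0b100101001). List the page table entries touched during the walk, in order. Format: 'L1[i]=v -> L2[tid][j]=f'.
Answer: L1[2]=1 -> L2[1][2]=55

Derivation:
vaddr = 297 = 0b100101001
Split: l1_idx=2, l2_idx=2, offset=9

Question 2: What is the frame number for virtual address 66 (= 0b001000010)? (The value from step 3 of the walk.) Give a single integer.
vaddr = 66: l1_idx=0, l2_idx=4
L1[0] = 0; L2[0][4] = 99

Answer: 99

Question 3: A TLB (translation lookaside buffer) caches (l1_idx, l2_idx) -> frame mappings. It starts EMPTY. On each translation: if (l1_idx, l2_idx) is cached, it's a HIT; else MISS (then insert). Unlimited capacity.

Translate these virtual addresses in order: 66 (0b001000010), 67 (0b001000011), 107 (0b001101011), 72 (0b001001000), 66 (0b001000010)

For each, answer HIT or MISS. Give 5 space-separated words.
vaddr=66: (0,4) not in TLB -> MISS, insert
vaddr=67: (0,4) in TLB -> HIT
vaddr=107: (0,6) not in TLB -> MISS, insert
vaddr=72: (0,4) in TLB -> HIT
vaddr=66: (0,4) in TLB -> HIT

Answer: MISS HIT MISS HIT HIT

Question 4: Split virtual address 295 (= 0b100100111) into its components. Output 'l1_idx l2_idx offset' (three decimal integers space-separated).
Answer: 2 2 7

Derivation:
vaddr = 295 = 0b100100111
  top 2 bits -> l1_idx = 2
  next 3 bits -> l2_idx = 2
  bottom 4 bits -> offset = 7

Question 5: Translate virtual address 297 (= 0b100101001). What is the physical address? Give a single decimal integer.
vaddr = 297 = 0b100101001
Split: l1_idx=2, l2_idx=2, offset=9
L1[2] = 1
L2[1][2] = 55
paddr = 55 * 16 + 9 = 889

Answer: 889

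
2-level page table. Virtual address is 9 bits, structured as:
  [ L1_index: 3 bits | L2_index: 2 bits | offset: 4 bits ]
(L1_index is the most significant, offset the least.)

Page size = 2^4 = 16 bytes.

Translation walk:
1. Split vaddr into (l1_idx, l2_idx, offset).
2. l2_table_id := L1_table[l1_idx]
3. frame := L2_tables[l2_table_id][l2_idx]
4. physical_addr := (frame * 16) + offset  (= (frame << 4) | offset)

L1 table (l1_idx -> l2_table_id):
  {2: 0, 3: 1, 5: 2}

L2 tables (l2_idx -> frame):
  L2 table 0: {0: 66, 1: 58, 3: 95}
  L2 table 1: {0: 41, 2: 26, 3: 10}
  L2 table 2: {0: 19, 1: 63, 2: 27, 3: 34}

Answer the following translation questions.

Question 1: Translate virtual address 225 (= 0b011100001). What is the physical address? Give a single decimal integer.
Answer: 417

Derivation:
vaddr = 225 = 0b011100001
Split: l1_idx=3, l2_idx=2, offset=1
L1[3] = 1
L2[1][2] = 26
paddr = 26 * 16 + 1 = 417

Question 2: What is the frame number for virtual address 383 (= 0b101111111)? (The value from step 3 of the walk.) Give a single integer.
Answer: 34

Derivation:
vaddr = 383: l1_idx=5, l2_idx=3
L1[5] = 2; L2[2][3] = 34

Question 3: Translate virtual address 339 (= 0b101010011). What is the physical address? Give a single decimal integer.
Answer: 1011

Derivation:
vaddr = 339 = 0b101010011
Split: l1_idx=5, l2_idx=1, offset=3
L1[5] = 2
L2[2][1] = 63
paddr = 63 * 16 + 3 = 1011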